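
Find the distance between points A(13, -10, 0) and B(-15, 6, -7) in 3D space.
d = √[(-28)² + (16)² + (-7)²] = √1089 = 33.0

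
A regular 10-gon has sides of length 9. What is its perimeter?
Perimeter = number of sides * side length
Perimeter = 10 * 9
Perimeter = 90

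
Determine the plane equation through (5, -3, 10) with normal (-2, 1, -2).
d = n·P = (-2)(5) + (1)(-3) + (-2)(10) = -33
Plane: -2x + y - 2z = -33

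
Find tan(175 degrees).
tan(175 degrees) = -0.0875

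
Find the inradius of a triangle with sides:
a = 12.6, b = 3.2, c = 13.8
s = (a+b+c)/2 = (12.6+3.2+13.8)/2 = 14.8
Area = √(s(s-a)(s-b)(s-c)) = √(14.8·2.2·11.6·1) = 19.4344
r = Area/s = 19.4344/14.8 = 1.313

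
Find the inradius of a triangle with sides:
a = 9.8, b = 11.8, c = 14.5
s = (a+b+c)/2 = (9.8+11.8+14.5)/2 = 18.05
Area = √(s(s-a)(s-b)(s-c)) = √(18.05·8.25·6.25·3.55) = 57.4804
r = Area/s = 57.4804/18.05 = 3.185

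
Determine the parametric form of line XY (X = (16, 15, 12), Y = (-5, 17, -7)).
Direction vector d = Y - X = (-21, 2, -19)
x = 16 - 21t, y = 15 + 2t, z = 12 - 19t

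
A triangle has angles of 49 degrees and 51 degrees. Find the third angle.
Sum of angles in a triangle = 180 degrees
Third angle = 180 - 49 - 51
Third angle = 80 degrees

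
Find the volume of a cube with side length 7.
Volume = s³
Volume = 7³
Volume = 343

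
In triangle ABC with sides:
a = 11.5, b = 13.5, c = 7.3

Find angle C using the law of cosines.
cos(C) = (a² + b² - c²)/(2ab)
cos(C) = (11.5² + 13.5² - 7.3²)/(2·11.5·13.5) = 261.21/310.5 = 0.841256
C = arccos(0.841256) = 32.73°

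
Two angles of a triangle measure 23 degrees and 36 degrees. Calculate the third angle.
Sum of angles in a triangle = 180 degrees
Third angle = 180 - 23 - 36
Third angle = 121 degrees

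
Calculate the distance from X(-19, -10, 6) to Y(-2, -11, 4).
d = √[(17)² + (-1)² + (-2)²] = √294 = 17.15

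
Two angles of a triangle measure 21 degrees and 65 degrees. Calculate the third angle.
Sum of angles in a triangle = 180 degrees
Third angle = 180 - 21 - 65
Third angle = 94 degrees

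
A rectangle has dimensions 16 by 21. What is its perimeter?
Perimeter = 2 * (length + width)
Perimeter = 2 * (16 + 21)
Perimeter = 2 * 37
Perimeter = 74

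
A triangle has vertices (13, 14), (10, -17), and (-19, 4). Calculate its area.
Using the coordinate formula: Area = (1/2)|x₁(y₂-y₃) + x₂(y₃-y₁) + x₃(y₁-y₂)|
Area = (1/2)|13((-17)-4) + 10(4-14) + (-19)(14-(-17))|
Area = (1/2)|13*(-21) + 10*(-10) + (-19)*31|
Area = (1/2)|(-273) + (-100) + (-589)|
Area = (1/2)*962 = 481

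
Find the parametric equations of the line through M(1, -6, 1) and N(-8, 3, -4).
Direction vector d = N - M = (-9, 9, -5)
x = 1 - 9t, y = -6 + 9t, z = 1 - 5t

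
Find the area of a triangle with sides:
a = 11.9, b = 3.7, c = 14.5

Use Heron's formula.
s = (a+b+c)/2 = (11.9+3.7+14.5)/2 = 15.05
A = √(s(s-a)(s-b)(s-c)) = √(15.05·3.15·11.35·0.55)
A = √295.941 = 17.2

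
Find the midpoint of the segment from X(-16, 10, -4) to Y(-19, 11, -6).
Midpoint = ((-16-19)/2, (10+11)/2, (-4-6)/2) = (-17.5, 10.5, -5)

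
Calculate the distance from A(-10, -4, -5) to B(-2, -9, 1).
d = √[(8)² + (-5)² + (6)²] = √125 = 11.18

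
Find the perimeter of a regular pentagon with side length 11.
Perimeter = number of sides * side length
Perimeter = 5 * 11
Perimeter = 55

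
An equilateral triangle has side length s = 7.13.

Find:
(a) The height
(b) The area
(a) Height h = s·√3/2 = 7.13·√3/2 = 6.175
(b) Area = (√3/4)·s² = (√3/4)·7.13² = (√3/4)·50.8369 = 22.01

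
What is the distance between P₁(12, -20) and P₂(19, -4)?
Using the distance formula: d = sqrt((x₂-x₁)² + (y₂-y₁)²)
dx = 19 - 12 = 7
dy = (-4) - (-20) = 16
d = sqrt(7² + 16²) = sqrt(49 + 256) = sqrt(305) = 17.46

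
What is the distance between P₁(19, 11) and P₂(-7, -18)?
Using the distance formula: d = sqrt((x₂-x₁)² + (y₂-y₁)²)
dx = (-7) - 19 = -26
dy = (-18) - 11 = -29
d = sqrt((-26)² + (-29)²) = sqrt(676 + 841) = sqrt(1517) = 38.95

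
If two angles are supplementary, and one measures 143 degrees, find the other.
Supplementary angles sum to 180 degrees.
Other angle = 180 - 143
Other angle = 37 degrees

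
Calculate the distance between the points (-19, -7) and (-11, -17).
Using the distance formula: d = sqrt((x₂-x₁)² + (y₂-y₁)²)
dx = (-11) - (-19) = 8
dy = (-17) - (-7) = -10
d = sqrt(8² + (-10)²) = sqrt(64 + 100) = sqrt(164) = 12.81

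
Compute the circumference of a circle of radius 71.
Circumference = 2 * pi * r
Circumference = 2 * pi * 71
Circumference = 446.11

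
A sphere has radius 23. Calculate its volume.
Volume = (4/3) * pi * r³
Volume = (4/3) * pi * 23³
Volume = (4/3) * pi * 12167
Volume = 50965.01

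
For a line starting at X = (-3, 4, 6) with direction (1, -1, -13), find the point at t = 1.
P(1) = (-3 + 1(1), 4 + (-1)(1), 6 + (-13)(1)) = (-2, 3, -7)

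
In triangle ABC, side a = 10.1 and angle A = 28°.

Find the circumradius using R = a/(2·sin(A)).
R = a/(2·sin(A)) = 10.1/(2·sin(28°))
R = 10.1/(2·0.469472) = 10.1/0.938943 = 10.76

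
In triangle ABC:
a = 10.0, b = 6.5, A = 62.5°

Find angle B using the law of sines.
sin(B)/b = sin(A)/a
sin(B) = b·sin(A)/a = 6.5·sin(62.5°)/10.0 = 0.576557
B = arcsin(0.576557) = 35.21°  (b ≤ a, so B ≤ A and the acute solution is unique)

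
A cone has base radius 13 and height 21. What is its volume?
Volume = (1/3) * pi * r² * h
Volume = (1/3) * pi * 13² * 21
Volume = (1/3) * pi * 169 * 21
Volume = (1/3) * pi * 3549
Volume = 3716.50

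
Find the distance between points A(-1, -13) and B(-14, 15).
Using the distance formula: d = sqrt((x₂-x₁)² + (y₂-y₁)²)
dx = (-14) - (-1) = -13
dy = 15 - (-13) = 28
d = sqrt((-13)² + 28²) = sqrt(169 + 784) = sqrt(953) = 30.87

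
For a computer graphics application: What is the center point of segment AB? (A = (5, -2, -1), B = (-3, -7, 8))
Midpoint = ((5-3)/2, (-2-7)/2, (-1+8)/2) = (1, -4.5, 3.5)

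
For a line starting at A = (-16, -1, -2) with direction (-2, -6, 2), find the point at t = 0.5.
P(0.5) = (-16 + (-2)(0.5), -1 + (-6)(0.5), -2 + 2(0.5)) = (-17, -4, -1)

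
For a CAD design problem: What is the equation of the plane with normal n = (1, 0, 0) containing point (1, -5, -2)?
d = n·P = (1)(1) + (0)(-5) + (0)(-2) = 1
Plane: x = 1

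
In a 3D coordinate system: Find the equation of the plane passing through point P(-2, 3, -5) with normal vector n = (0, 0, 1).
d = n·P = (0)(-2) + (0)(3) + (1)(-5) = -5
Plane: z = -5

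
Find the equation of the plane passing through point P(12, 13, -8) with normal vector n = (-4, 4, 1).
d = n·P = (-4)(12) + (4)(13) + (1)(-8) = -4
Plane: -4x + 4y + z = -4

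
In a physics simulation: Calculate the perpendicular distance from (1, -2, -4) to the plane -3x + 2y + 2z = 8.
d = |(-3)(1) + 2(-2) + 2(-4) - (8)| / √((-3)² + 2² + 2²) = 23/√17 = 5.578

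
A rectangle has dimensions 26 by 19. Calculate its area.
Area = length * width
Area = 26 * 19
Area = 494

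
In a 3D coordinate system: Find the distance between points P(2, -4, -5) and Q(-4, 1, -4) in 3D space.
d = √[(-6)² + (5)² + (1)²] = √62 = 7.874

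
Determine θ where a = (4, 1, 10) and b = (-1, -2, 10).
a·b = 94, |a|² = 117, |b|² = 105
cos θ = 94/√12285 ≈ 0.8481
θ ≈ 32.0°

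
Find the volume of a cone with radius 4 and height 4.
Volume = (1/3) * pi * r² * h
Volume = (1/3) * pi * 4² * 4
Volume = (1/3) * pi * 16 * 4
Volume = (1/3) * pi * 64
Volume = 67.02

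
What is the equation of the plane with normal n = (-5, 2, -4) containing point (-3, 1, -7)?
d = n·P = (-5)(-3) + (2)(1) + (-4)(-7) = 45
Plane: -5x + 2y - 4z = 45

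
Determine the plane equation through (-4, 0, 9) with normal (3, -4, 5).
d = n·P = (3)(-4) + (-4)(0) + (5)(9) = 33
Plane: 3x - 4y + 5z = 33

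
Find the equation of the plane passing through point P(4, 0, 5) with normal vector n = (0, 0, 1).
d = n·P = (0)(4) + (0)(0) + (1)(5) = 5
Plane: z = 5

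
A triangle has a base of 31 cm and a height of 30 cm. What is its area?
Area = (1/2) * base * height
Area = (1/2) * 31 * 30
Area = 465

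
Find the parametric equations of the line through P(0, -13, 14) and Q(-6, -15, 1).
Direction vector d = Q - P = (-6, -2, -13)
x = 0 - 6t, y = -13 - 2t, z = 14 - 13t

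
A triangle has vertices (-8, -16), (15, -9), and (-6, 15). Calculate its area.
Using the coordinate formula: Area = (1/2)|x₁(y₂-y₃) + x₂(y₃-y₁) + x₃(y₁-y₂)|
Area = (1/2)|(-8)((-9)-15) + 15(15-(-16)) + (-6)((-16)-(-9))|
Area = (1/2)|(-8)*(-24) + 15*31 + (-6)*(-7)|
Area = (1/2)|192 + 465 + 42|
Area = (1/2)*699 = 349.50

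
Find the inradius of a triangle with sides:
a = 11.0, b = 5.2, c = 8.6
s = (a+b+c)/2 = (11.0+5.2+8.6)/2 = 12.4
Area = √(s(s-a)(s-b)(s-c)) = √(12.4·1.4·7.2·3.8) = 21.7938
r = Area/s = 21.7938/12.4 = 1.758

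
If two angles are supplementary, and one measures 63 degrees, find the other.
Supplementary angles sum to 180 degrees.
Other angle = 180 - 63
Other angle = 117 degrees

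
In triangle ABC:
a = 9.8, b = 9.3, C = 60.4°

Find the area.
Using A = ½ab·sin(C):
A = ½·9.8·9.3·sin(60.4°) = ½·91.14·0.869495 = 39.62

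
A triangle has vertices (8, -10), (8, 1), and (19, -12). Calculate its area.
Using the coordinate formula: Area = (1/2)|x₁(y₂-y₃) + x₂(y₃-y₁) + x₃(y₁-y₂)|
Area = (1/2)|8(1-(-12)) + 8((-12)-(-10)) + 19((-10)-1)|
Area = (1/2)|8*13 + 8*(-2) + 19*(-11)|
Area = (1/2)|104 + (-16) + (-209)|
Area = (1/2)*121 = 60.50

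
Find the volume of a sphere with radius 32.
Volume = (4/3) * pi * r³
Volume = (4/3) * pi * 32³
Volume = (4/3) * pi * 32768
Volume = 137258.28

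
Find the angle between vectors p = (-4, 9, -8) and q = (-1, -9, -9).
p·q = -5, |p|² = 161, |q|² = 163
cos θ = -5/√26243 ≈ -0.03086
θ ≈ 91.77°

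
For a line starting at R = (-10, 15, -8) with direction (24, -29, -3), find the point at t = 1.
P(1) = (-10 + 24(1), 15 + (-29)(1), -8 + (-3)(1)) = (14, -14, -11)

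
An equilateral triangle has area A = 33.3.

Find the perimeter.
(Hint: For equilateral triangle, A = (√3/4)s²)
A = (√3/4)s²  →  s² = 4A/√3 = 4·33.3/√3 = 76.9031
s = 8.76944
Perimeter = 3s = 26.31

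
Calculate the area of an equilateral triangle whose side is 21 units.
Area = (sqrt(3)/4) * s²
Area = (sqrt(3)/4) * 21²
Area = (sqrt(3)/4) * 441
Area = 190.96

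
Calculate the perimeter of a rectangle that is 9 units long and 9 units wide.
Perimeter = 2 * (length + width)
Perimeter = 2 * (9 + 9)
Perimeter = 2 * 18
Perimeter = 36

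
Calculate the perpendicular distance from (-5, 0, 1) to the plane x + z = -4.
d = |1(-5) + 0(0) + 1(1) - (-4)| / √(1² + 0² + 1²) = 0/√2 = 0.0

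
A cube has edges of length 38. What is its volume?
Volume = s³
Volume = 38³
Volume = 54872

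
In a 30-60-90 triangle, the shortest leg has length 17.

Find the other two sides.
Long leg = 17√3 = 29.44, Hypotenuse = 34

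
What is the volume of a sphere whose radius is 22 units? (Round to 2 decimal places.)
Volume = (4/3) * pi * r³
Volume = (4/3) * pi * 22³
Volume = (4/3) * pi * 10648
Volume = 44602.24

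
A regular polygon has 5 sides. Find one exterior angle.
Exterior angle of a regular n-gon = 360/n
Exterior angle = 360/5
Exterior angle = 72 degrees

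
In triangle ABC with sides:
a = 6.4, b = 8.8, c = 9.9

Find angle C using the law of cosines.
cos(C) = (a² + b² - c²)/(2ab)
cos(C) = (6.4² + 8.8² - 9.9²)/(2·6.4·8.8) = 20.39/112.64 = 0.181019
C = arccos(0.181019) = 79.57°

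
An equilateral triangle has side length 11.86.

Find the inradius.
For an equilateral triangle, r = s/(2√3) where s is the side.
r = 11.86/(2√3) = 11.86/3.464102 = 3.424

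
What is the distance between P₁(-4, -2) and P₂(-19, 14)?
Using the distance formula: d = sqrt((x₂-x₁)² + (y₂-y₁)²)
dx = (-19) - (-4) = -15
dy = 14 - (-2) = 16
d = sqrt((-15)² + 16²) = sqrt(225 + 256) = sqrt(481) = 21.93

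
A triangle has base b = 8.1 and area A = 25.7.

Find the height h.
A = ½bh  →  h = 2A/b
h = 2·25.7/8.1 = 6.346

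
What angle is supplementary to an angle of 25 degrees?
Supplementary angles sum to 180 degrees.
Other angle = 180 - 25
Other angle = 155 degrees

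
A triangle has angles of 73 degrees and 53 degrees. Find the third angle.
Sum of angles in a triangle = 180 degrees
Third angle = 180 - 73 - 53
Third angle = 54 degrees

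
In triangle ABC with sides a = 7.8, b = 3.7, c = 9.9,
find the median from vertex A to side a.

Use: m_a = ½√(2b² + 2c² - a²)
m_a = ½√(2·3.7² + 2·9.9² - 7.8²)
m_a = ½√(27.38 + 196.02 - 60.84) = ½√162.56 = 6.375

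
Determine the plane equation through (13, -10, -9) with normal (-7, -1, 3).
d = n·P = (-7)(13) + (-1)(-10) + (3)(-9) = -108
Plane: -7x - y + 3z = -108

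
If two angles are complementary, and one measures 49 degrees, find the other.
Complementary angles sum to 90 degrees.
Other angle = 90 - 49
Other angle = 41 degrees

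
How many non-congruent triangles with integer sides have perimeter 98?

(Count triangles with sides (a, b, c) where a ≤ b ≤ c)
With a ≤ b ≤ c and a + b + c = 98, the triangle inequality a + b > c gives c < 98/2, so c ≤ 48.
Iterate a from 1 to ⌊p/3⌋ = 32; for each a, b ranges from a to ⌊(p−a)/2⌋ with c = p − a − b, keeping only c ≥ b.
Triples: (2, 48, 48), (3, 47, 48), (4, 46, 48), …
Count = 200 triangles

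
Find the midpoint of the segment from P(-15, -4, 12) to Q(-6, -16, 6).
Midpoint = ((-15-6)/2, (-4-16)/2, (12+6)/2) = (-10.5, -10, 9)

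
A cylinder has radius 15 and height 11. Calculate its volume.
Volume = pi * r² * h
Volume = pi * 15² * 11
Volume = pi * 225 * 11
Volume = pi * 2475
Volume = 7775.44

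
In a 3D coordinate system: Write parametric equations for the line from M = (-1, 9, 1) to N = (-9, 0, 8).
Direction vector d = N - M = (-8, -9, 7)
x = -1 - 8t, y = 9 - 9t, z = 1 + 7t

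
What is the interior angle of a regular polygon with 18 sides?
Interior angle of a regular n-gon = (n-2)*180/n
Interior angle = (18-2)*180/18
Interior angle = 16*180/18
Interior angle = 2880/18
Interior angle = 160 degrees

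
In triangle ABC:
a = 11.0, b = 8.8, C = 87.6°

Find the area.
Using A = ½ab·sin(C):
A = ½·11.0·8.8·sin(87.6°) = ½·96.8·0.999123 = 48.36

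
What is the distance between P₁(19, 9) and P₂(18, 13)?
Using the distance formula: d = sqrt((x₂-x₁)² + (y₂-y₁)²)
dx = 18 - 19 = -1
dy = 13 - 9 = 4
d = sqrt((-1)² + 4²) = sqrt(1 + 16) = sqrt(17) = 4.12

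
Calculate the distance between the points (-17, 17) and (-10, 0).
Using the distance formula: d = sqrt((x₂-x₁)² + (y₂-y₁)²)
dx = (-10) - (-17) = 7
dy = 0 - 17 = -17
d = sqrt(7² + (-17)²) = sqrt(49 + 289) = sqrt(338) = 18.38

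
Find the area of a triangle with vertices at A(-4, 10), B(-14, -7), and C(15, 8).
Using the coordinate formula: Area = (1/2)|x₁(y₂-y₃) + x₂(y₃-y₁) + x₃(y₁-y₂)|
Area = (1/2)|(-4)((-7)-8) + (-14)(8-10) + 15(10-(-7))|
Area = (1/2)|(-4)*(-15) + (-14)*(-2) + 15*17|
Area = (1/2)|60 + 28 + 255|
Area = (1/2)*343 = 171.50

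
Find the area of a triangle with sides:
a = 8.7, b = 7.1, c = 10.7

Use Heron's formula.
s = (a+b+c)/2 = (8.7+7.1+10.7)/2 = 13.25
A = √(s(s-a)(s-b)(s-c)) = √(13.25·4.55·6.15·2.55)
A = √945.459 = 30.75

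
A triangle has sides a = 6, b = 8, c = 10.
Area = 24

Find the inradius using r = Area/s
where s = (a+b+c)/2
s = (6+8+10)/2 = 12
r = Area/s = 24/12 = 2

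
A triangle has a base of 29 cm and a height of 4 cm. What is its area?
Area = (1/2) * base * height
Area = (1/2) * 29 * 4
Area = 58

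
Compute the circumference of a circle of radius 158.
Circumference = 2 * pi * r
Circumference = 2 * pi * 158
Circumference = 992.74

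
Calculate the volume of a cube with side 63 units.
Volume = s³
Volume = 63³
Volume = 250047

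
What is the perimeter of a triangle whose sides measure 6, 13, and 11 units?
Perimeter = sum of all sides
Perimeter = 6 + 13 + 11
Perimeter = 30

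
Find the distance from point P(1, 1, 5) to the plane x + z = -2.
d = |1(1) + 0(1) + 1(5) - (-2)| / √(1² + 0² + 1²) = 8/√2 = 5.657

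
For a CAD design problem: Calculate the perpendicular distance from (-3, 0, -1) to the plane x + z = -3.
d = |1(-3) + 0(0) + 1(-1) - (-3)| / √(1² + 0² + 1²) = 1/√2 = 0.7071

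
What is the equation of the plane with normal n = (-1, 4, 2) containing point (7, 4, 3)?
d = n·P = (-1)(7) + (4)(4) + (2)(3) = 15
Plane: -x + 4y + 2z = 15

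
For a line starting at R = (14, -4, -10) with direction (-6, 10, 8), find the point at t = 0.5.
P(0.5) = (14 + (-6)(0.5), -4 + 10(0.5), -10 + 8(0.5)) = (11, 1, -6)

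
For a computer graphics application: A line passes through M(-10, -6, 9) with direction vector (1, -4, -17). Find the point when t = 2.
P(2) = (-10 + 1(2), -6 + (-4)(2), 9 + (-17)(2)) = (-8, -14, -25)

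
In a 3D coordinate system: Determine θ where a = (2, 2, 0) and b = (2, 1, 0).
a·b = 6, |a|² = 8, |b|² = 5
cos θ = 6/√40 ≈ 0.9487
θ ≈ 18.43°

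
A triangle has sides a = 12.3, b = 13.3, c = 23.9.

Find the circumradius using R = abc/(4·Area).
s = (a+b+c)/2 = 24.75
Area = √(s(s-a)(s-b)(s-c)) = √(24.75·12.45·11.45·0.85) = 54.7627
R = abc/(4·Area) = (12.3·13.3·23.9)/(4·54.7627) = 3909.801/219.0508 = 17.85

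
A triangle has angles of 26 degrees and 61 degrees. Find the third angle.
Sum of angles in a triangle = 180 degrees
Third angle = 180 - 26 - 61
Third angle = 93 degrees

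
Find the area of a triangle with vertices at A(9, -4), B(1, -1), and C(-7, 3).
Using the coordinate formula: Area = (1/2)|x₁(y₂-y₃) + x₂(y₃-y₁) + x₃(y₁-y₂)|
Area = (1/2)|9((-1)-3) + 1(3-(-4)) + (-7)((-4)-(-1))|
Area = (1/2)|9*(-4) + 1*7 + (-7)*(-3)|
Area = (1/2)|(-36) + 7 + 21|
Area = (1/2)*8 = 4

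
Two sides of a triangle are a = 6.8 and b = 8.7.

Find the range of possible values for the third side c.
By the triangle inequality: |a - b| < c < a + b
|6.8 - 8.7| < c < 6.8 + 8.7
1.9 < c < 15.5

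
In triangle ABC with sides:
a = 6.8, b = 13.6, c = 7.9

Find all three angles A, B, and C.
By the law of cosines:
cos(A) = (b² + c² - a²)/(2bc) = 0.936011  →  A = 20.61°
cos(B) = (a² + c² - b²)/(2ac) = -0.710257  →  B = 135.3°
cos(C) = (a² + b² - c²)/(2ab) = 0.912576  →  C = 24.14°
Check: A + B + C = 180.0° ✓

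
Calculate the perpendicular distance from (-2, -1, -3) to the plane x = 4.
d = |1(-2) + 0(-1) + 0(-3) - (4)| / √(1² + 0² + 0²) = 6/√1 = 6.0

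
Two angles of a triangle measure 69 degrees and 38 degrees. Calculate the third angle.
Sum of angles in a triangle = 180 degrees
Third angle = 180 - 69 - 38
Third angle = 73 degrees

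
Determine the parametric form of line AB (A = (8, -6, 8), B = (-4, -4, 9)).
Direction vector d = B - A = (-12, 2, 1)
x = 8 - 12t, y = -6 + 2t, z = 8 + t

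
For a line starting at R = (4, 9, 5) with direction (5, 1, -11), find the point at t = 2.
P(2) = (4 + 5(2), 9 + 1(2), 5 + (-11)(2)) = (14, 11, -17)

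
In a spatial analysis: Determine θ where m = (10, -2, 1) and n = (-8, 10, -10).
m·n = -110, |m|² = 105, |n|² = 264
cos θ = -110/√27720 ≈ -0.6607
θ ≈ 131.4°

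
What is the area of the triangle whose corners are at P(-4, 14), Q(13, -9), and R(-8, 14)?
Using the coordinate formula: Area = (1/2)|x₁(y₂-y₃) + x₂(y₃-y₁) + x₃(y₁-y₂)|
Area = (1/2)|(-4)((-9)-14) + 13(14-14) + (-8)(14-(-9))|
Area = (1/2)|(-4)*(-23) + 13*0 + (-8)*23|
Area = (1/2)|92 + 0 + (-184)|
Area = (1/2)*92 = 46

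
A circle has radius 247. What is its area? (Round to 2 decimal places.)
Area = pi * r²
Area = pi * 247²
Area = pi * 61009
Area = 191665.43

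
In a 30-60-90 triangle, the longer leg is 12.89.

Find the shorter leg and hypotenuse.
In a 30-60-90 triangle, sides are in ratio 1 : √3 : 2.
Long leg = short leg·√3  →  short leg = 12.89/√3 = 7.442
Hypotenuse = 2·(short leg) = 2·12.89/√3 = 14.88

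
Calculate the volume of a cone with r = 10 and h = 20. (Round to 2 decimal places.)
Volume = (1/3) * pi * r² * h
Volume = (1/3) * pi * 10² * 20
Volume = (1/3) * pi * 100 * 20
Volume = (1/3) * pi * 2000
Volume = 2094.40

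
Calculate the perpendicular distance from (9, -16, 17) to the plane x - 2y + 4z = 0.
d = |1(9) + (-2)(-16) + 4(17) - (0)| / √(1² + (-2)² + 4²) = 109/√21 = 23.79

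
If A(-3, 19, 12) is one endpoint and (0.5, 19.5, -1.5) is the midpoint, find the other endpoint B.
B = (2×0.5 - (-3), 2×19.5 - 19, 2×(-1.5) - 12) = (4, 20, -15)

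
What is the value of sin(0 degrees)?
sin(0 degrees) = 0
Decimal approximation: 0.0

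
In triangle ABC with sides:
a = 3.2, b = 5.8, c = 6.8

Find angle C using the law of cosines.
cos(C) = (a² + b² - c²)/(2ab)
cos(C) = (3.2² + 5.8² - 6.8²)/(2·3.2·5.8) = -2.36/37.12 = -0.063578
C = arccos(-0.063578) = 93.65°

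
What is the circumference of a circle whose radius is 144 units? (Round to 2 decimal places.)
Circumference = 2 * pi * r
Circumference = 2 * pi * 144
Circumference = 904.78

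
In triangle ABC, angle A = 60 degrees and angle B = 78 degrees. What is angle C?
Sum of angles in a triangle = 180 degrees
Third angle = 180 - 60 - 78
Third angle = 42 degrees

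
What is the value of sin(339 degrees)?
sin(339 degrees) = -0.3584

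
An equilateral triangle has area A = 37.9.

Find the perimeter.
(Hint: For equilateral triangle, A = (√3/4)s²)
A = (√3/4)s²  →  s² = 4A/√3 = 4·37.9/√3 = 87.5263
s = 9.35555
Perimeter = 3s = 28.07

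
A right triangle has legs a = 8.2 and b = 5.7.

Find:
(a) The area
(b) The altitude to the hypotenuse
(a) Area = ½ab = ½·8.2·5.7 = 23.37
(b) Hypotenuse c = √(8.2² + 5.7²) = √99.73 = 9.98649
    Area = ½·c·h_c  →  h_c = 2·Area/c = 2·23.37/9.98649 = 4.68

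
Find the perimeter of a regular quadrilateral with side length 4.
Perimeter = number of sides * side length
Perimeter = 4 * 4
Perimeter = 16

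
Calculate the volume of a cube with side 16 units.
Volume = s³
Volume = 16³
Volume = 4096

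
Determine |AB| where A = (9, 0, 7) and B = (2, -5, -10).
d = √[(-7)² + (-5)² + (-17)²] = √363 = 19.05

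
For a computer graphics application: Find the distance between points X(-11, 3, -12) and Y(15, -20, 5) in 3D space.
d = √[(26)² + (-23)² + (17)²] = √1494 = 38.65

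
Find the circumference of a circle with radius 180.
Circumference = 2 * pi * r
Circumference = 2 * pi * 180
Circumference = 1130.97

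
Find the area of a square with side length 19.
Area = s²
Area = 19²
Area = 361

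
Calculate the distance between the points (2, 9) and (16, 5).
Using the distance formula: d = sqrt((x₂-x₁)² + (y₂-y₁)²)
dx = 16 - 2 = 14
dy = 5 - 9 = -4
d = sqrt(14² + (-4)²) = sqrt(196 + 16) = sqrt(212) = 14.56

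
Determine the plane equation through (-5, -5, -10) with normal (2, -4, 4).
d = n·P = (2)(-5) + (-4)(-5) + (4)(-10) = -30
Plane: 2x - 4y + 4z = -30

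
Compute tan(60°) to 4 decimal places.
tan(60 degrees) = sqrt(3)
Decimal approximation: 1.7321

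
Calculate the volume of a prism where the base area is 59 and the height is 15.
Volume = base area * height
Volume = 59 * 15
Volume = 885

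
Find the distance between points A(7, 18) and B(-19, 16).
Using the distance formula: d = sqrt((x₂-x₁)² + (y₂-y₁)²)
dx = (-19) - 7 = -26
dy = 16 - 18 = -2
d = sqrt((-26)² + (-2)²) = sqrt(676 + 4) = sqrt(680) = 26.08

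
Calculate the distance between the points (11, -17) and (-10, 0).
Using the distance formula: d = sqrt((x₂-x₁)² + (y₂-y₁)²)
dx = (-10) - 11 = -21
dy = 0 - (-17) = 17
d = sqrt((-21)² + 17²) = sqrt(441 + 289) = sqrt(730) = 27.02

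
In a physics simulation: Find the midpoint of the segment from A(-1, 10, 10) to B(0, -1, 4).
Midpoint = ((-1+0)/2, (10-1)/2, (10+4)/2) = (-0.5, 4.5, 7)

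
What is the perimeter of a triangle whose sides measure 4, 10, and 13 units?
Perimeter = sum of all sides
Perimeter = 4 + 10 + 13
Perimeter = 27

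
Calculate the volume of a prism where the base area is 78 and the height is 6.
Volume = base area * height
Volume = 78 * 6
Volume = 468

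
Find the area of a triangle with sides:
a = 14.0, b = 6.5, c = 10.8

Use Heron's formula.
s = (a+b+c)/2 = (14.0+6.5+10.8)/2 = 15.65
A = √(s(s-a)(s-b)(s-c)) = √(15.65·1.65·9.15·4.85)
A = √1145.94 = 33.85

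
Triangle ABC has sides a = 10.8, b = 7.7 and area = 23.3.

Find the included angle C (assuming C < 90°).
Area = ½ab·sin(C)  →  sin(C) = 2·Area/(ab)
sin(C) = 2·23.3/(10.8·7.7) = 0.560366
C = arcsin(0.560366) = 34.08°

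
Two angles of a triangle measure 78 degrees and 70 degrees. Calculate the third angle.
Sum of angles in a triangle = 180 degrees
Third angle = 180 - 78 - 70
Third angle = 32 degrees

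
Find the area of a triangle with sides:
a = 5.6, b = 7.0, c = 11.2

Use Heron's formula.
s = (a+b+c)/2 = (5.6+7.0+11.2)/2 = 11.9
A = √(s(s-a)(s-b)(s-c)) = √(11.9·6.3·4.9·0.7)
A = √257.147 = 16.04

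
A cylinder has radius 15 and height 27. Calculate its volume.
Volume = pi * r² * h
Volume = pi * 15² * 27
Volume = pi * 225 * 27
Volume = pi * 6075
Volume = 19085.18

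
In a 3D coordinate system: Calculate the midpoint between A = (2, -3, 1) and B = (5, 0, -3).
Midpoint = ((2+5)/2, (-3+0)/2, (1-3)/2) = (3.5, -1.5, -1)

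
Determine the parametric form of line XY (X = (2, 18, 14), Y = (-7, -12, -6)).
Direction vector d = Y - X = (-9, -30, -20)
x = 2 - 9t, y = 18 - 30t, z = 14 - 20t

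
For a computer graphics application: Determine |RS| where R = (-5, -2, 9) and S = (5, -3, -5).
d = √[(10)² + (-1)² + (-14)²] = √297 = 17.23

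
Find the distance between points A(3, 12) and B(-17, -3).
Using the distance formula: d = sqrt((x₂-x₁)² + (y₂-y₁)²)
dx = (-17) - 3 = -20
dy = (-3) - 12 = -15
d = sqrt((-20)² + (-15)²) = sqrt(400 + 225) = sqrt(625) = 25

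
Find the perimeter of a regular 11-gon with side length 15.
Perimeter = number of sides * side length
Perimeter = 11 * 15
Perimeter = 165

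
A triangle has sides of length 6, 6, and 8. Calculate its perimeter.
Perimeter = sum of all sides
Perimeter = 6 + 6 + 8
Perimeter = 20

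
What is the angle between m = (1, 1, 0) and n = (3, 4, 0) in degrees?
m·n = 7, |m|² = 2, |n|² = 25
cos θ = 7/√50 ≈ 0.9899
θ ≈ 8.13°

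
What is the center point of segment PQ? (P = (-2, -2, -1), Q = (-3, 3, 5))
Midpoint = ((-2-3)/2, (-2+3)/2, (-1+5)/2) = (-2.5, 0.5, 2)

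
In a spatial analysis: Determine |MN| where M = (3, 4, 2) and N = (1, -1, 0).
d = √[(-2)² + (-5)² + (-2)²] = √33 = 5.745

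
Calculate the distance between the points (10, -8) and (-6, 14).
Using the distance formula: d = sqrt((x₂-x₁)² + (y₂-y₁)²)
dx = (-6) - 10 = -16
dy = 14 - (-8) = 22
d = sqrt((-16)² + 22²) = sqrt(256 + 484) = sqrt(740) = 27.20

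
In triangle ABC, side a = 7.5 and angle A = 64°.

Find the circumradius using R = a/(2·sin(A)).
R = a/(2·sin(A)) = 7.5/(2·sin(64°))
R = 7.5/(2·0.898794) = 7.5/1.797588 = 4.172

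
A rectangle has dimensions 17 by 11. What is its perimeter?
Perimeter = 2 * (length + width)
Perimeter = 2 * (17 + 11)
Perimeter = 2 * 28
Perimeter = 56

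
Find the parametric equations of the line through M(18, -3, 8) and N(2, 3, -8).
Direction vector d = N - M = (-16, 6, -16)
x = 18 - 16t, y = -3 + 6t, z = 8 - 16t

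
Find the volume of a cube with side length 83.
Volume = s³
Volume = 83³
Volume = 571787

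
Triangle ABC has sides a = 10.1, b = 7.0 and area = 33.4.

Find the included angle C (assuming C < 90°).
Area = ½ab·sin(C)  →  sin(C) = 2·Area/(ab)
sin(C) = 2·33.4/(10.1·7.0) = 0.944837
C = arcsin(0.944837) = 70.88°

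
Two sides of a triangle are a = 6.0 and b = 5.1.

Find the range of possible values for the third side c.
By the triangle inequality: |a - b| < c < a + b
|6.0 - 5.1| < c < 6.0 + 5.1
0.9 < c < 11.1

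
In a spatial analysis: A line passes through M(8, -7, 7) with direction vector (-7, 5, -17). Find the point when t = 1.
P(1) = (8 + (-7)(1), -7 + 5(1), 7 + (-17)(1)) = (1, -2, -10)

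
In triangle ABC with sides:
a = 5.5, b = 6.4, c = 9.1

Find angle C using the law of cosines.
cos(C) = (a² + b² - c²)/(2ab)
cos(C) = (5.5² + 6.4² - 9.1²)/(2·5.5·6.4) = -11.6/70.4 = -0.164773
C = arccos(-0.164773) = 99.48°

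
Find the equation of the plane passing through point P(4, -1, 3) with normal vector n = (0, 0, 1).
d = n·P = (0)(4) + (0)(-1) + (1)(3) = 3
Plane: z = 3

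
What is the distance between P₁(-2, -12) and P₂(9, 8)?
Using the distance formula: d = sqrt((x₂-x₁)² + (y₂-y₁)²)
dx = 9 - (-2) = 11
dy = 8 - (-12) = 20
d = sqrt(11² + 20²) = sqrt(121 + 400) = sqrt(521) = 22.83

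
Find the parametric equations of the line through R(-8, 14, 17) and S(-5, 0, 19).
Direction vector d = S - R = (3, -14, 2)
x = -8 + 3t, y = 14 - 14t, z = 17 + 2t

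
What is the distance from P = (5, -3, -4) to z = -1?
d = |0(5) + 0(-3) + 1(-4) - (-1)| / √(0² + 0² + 1²) = 3/√1 = 3.0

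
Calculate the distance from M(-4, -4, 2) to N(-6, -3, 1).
d = √[(-2)² + (1)² + (-1)²] = √6 = 2.449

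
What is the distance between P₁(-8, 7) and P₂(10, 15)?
Using the distance formula: d = sqrt((x₂-x₁)² + (y₂-y₁)²)
dx = 10 - (-8) = 18
dy = 15 - 7 = 8
d = sqrt(18² + 8²) = sqrt(324 + 64) = sqrt(388) = 19.70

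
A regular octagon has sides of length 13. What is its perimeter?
Perimeter = number of sides * side length
Perimeter = 8 * 13
Perimeter = 104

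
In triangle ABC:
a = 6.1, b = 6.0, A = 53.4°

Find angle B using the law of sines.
sin(B)/b = sin(A)/a
sin(B) = b·sin(A)/a = 6.0·sin(53.4°)/6.1 = 0.789657
B = arcsin(0.789657) = 52.15°  (b ≤ a, so B ≤ A and the acute solution is unique)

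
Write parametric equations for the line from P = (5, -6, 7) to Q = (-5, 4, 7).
Direction vector d = Q - P = (-10, 10, 0)
x = 5 - 10t, y = -6 + 10t, z = 7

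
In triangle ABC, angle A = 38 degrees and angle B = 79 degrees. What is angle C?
Sum of angles in a triangle = 180 degrees
Third angle = 180 - 38 - 79
Third angle = 63 degrees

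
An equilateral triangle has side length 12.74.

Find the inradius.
For an equilateral triangle, r = s/(2√3) where s is the side.
r = 12.74/(2√3) = 12.74/3.464102 = 3.678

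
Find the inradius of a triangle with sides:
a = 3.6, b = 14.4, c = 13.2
s = (a+b+c)/2 = (3.6+14.4+13.2)/2 = 15.6
Area = √(s(s-a)(s-b)(s-c)) = √(15.6·12·1.2·2.4) = 23.2193
r = Area/s = 23.2193/15.6 = 1.488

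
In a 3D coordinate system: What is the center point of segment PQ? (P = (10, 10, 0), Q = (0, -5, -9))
Midpoint = ((10+0)/2, (10-5)/2, (0-9)/2) = (5, 2.5, -4.5)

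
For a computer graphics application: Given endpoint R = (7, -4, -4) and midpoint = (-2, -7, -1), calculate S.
S = (2×(-2) - 7, 2×(-7) - (-4), 2×(-1) - (-4)) = (-11, -10, 2)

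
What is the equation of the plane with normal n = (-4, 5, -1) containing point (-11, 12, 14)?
d = n·P = (-4)(-11) + (5)(12) + (-1)(14) = 90
Plane: -4x + 5y - z = 90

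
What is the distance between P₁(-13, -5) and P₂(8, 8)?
Using the distance formula: d = sqrt((x₂-x₁)² + (y₂-y₁)²)
dx = 8 - (-13) = 21
dy = 8 - (-5) = 13
d = sqrt(21² + 13²) = sqrt(441 + 169) = sqrt(610) = 24.70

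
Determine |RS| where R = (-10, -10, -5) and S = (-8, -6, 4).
d = √[(2)² + (4)² + (9)²] = √101 = 10.05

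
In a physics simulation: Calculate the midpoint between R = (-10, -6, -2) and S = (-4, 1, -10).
Midpoint = ((-10-4)/2, (-6+1)/2, (-2-10)/2) = (-7, -2.5, -6)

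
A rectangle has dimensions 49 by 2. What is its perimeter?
Perimeter = 2 * (length + width)
Perimeter = 2 * (49 + 2)
Perimeter = 2 * 51
Perimeter = 102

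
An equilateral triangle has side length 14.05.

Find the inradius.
For an equilateral triangle, r = s/(2√3) where s is the side.
r = 14.05/(2√3) = 14.05/3.464102 = 4.056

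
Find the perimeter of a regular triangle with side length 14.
Perimeter = number of sides * side length
Perimeter = 3 * 14
Perimeter = 42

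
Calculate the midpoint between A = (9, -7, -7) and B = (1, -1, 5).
Midpoint = ((9+1)/2, (-7-1)/2, (-7+5)/2) = (5, -4, -1)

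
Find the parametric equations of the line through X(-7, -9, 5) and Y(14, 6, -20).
Direction vector d = Y - X = (21, 15, -25)
x = -7 + 21t, y = -9 + 15t, z = 5 - 25t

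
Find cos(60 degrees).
cos(60 degrees) = 1/2
Decimal approximation: 0.5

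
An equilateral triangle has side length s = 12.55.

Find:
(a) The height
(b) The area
(a) Height h = s·√3/2 = 12.55·√3/2 = 10.87
(b) Area = (√3/4)·s² = (√3/4)·12.55² = (√3/4)·157.503 = 68.2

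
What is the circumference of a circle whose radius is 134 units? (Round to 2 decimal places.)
Circumference = 2 * pi * r
Circumference = 2 * pi * 134
Circumference = 841.95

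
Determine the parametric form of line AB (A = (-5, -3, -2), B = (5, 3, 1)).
Direction vector d = B - A = (10, 6, 3)
x = -5 + 10t, y = -3 + 6t, z = -2 + 3t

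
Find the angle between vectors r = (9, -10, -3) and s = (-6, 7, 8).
r·s = -148, |r|² = 190, |s|² = 149
cos θ = -148/√28310 ≈ -0.8796
θ ≈ 151.6°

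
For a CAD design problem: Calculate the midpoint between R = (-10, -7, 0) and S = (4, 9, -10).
Midpoint = ((-10+4)/2, (-7+9)/2, (0-10)/2) = (-3, 1, -5)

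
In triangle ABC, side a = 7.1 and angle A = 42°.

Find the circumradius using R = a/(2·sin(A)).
R = a/(2·sin(A)) = 7.1/(2·sin(42°))
R = 7.1/(2·0.669131) = 7.1/1.338261 = 5.305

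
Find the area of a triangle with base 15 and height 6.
Area = (1/2) * base * height
Area = (1/2) * 15 * 6
Area = 45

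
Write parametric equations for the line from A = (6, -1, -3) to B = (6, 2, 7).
Direction vector d = B - A = (0, 3, 10)
x = 6, y = -1 + 3t, z = -3 + 10t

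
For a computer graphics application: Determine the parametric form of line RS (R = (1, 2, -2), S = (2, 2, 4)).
Direction vector d = S - R = (1, 0, 6)
x = 1 + t, y = 2, z = -2 + 6t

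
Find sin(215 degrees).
sin(215 degrees) = -0.5736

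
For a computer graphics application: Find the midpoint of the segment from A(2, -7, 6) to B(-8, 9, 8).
Midpoint = ((2-8)/2, (-7+9)/2, (6+8)/2) = (-3, 1, 7)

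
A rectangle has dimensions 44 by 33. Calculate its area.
Area = length * width
Area = 44 * 33
Area = 1452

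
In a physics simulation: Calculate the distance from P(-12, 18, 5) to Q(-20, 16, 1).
d = √[(-8)² + (-2)² + (-4)²] = √84 = 9.165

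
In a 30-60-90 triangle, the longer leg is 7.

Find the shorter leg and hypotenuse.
In a 30-60-90 triangle, sides are in ratio 1 : √3 : 2.
Long leg = short leg·√3  →  short leg = 7/√3 = 4.041
Hypotenuse = 2·(short leg) = 2·7/√3 = 8.083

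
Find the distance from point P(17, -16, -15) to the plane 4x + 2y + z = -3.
d = |4(17) + 2(-16) + 1(-15) - (-3)| / √(4² + 2² + 1²) = 24/√21 = 5.237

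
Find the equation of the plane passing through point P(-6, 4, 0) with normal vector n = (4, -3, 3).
d = n·P = (4)(-6) + (-3)(4) + (3)(0) = -36
Plane: 4x - 3y + 3z = -36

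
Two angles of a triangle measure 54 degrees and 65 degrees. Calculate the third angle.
Sum of angles in a triangle = 180 degrees
Third angle = 180 - 54 - 65
Third angle = 61 degrees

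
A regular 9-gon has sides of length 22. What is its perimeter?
Perimeter = number of sides * side length
Perimeter = 9 * 22
Perimeter = 198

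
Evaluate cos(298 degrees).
cos(298 degrees) = 0.4695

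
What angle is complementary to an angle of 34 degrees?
Complementary angles sum to 90 degrees.
Other angle = 90 - 34
Other angle = 56 degrees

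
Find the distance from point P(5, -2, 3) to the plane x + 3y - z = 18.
d = |1(5) + 3(-2) + (-1)(3) - (18)| / √(1² + 3² + (-1)²) = 22/√11 = 6.633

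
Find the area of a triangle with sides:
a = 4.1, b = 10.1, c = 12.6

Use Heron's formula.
s = (a+b+c)/2 = (4.1+10.1+12.6)/2 = 13.4
A = √(s(s-a)(s-b)(s-c)) = √(13.4·9.3·3.3·0.8)
A = √328.997 = 18.14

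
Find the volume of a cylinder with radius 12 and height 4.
Volume = pi * r² * h
Volume = pi * 12² * 4
Volume = pi * 144 * 4
Volume = pi * 576
Volume = 1809.56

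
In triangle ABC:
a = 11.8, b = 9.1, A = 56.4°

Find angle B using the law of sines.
sin(B)/b = sin(A)/a
sin(B) = b·sin(A)/a = 9.1·sin(56.4°)/11.8 = 0.642338
B = arcsin(0.642338) = 39.97°  (b ≤ a, so B ≤ A and the acute solution is unique)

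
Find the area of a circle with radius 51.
Area = pi * r²
Area = pi * 51²
Area = pi * 2601
Area = 8171.28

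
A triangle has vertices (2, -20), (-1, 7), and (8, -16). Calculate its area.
Using the coordinate formula: Area = (1/2)|x₁(y₂-y₃) + x₂(y₃-y₁) + x₃(y₁-y₂)|
Area = (1/2)|2(7-(-16)) + (-1)((-16)-(-20)) + 8((-20)-7)|
Area = (1/2)|2*23 + (-1)*4 + 8*(-27)|
Area = (1/2)|46 + (-4) + (-216)|
Area = (1/2)*174 = 87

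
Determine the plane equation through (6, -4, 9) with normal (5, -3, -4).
d = n·P = (5)(6) + (-3)(-4) + (-4)(9) = 6
Plane: 5x - 3y - 4z = 6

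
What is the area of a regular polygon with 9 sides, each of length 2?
For a regular 9-gon with side length s = 2:
Apothem a = s / (2*tan(pi/9)) = 2 / (2*tan(pi/9)) ≈ 2.7475
Perimeter P = 9 * 2 = 18
Area = (1/2) * P * a = (1/2) * 18 * 2.7475 = 24.73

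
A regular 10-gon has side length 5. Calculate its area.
For a regular 10-gon with side length s = 5:
Apothem a = s / (2*tan(pi/10)) = 5 / (2*tan(pi/10)) ≈ 7.6942
Perimeter P = 10 * 5 = 50
Area = (1/2) * P * a = (1/2) * 50 * 7.6942 = 192.36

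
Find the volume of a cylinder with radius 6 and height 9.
Volume = pi * r² * h
Volume = pi * 6² * 9
Volume = pi * 36 * 9
Volume = pi * 324
Volume = 1017.88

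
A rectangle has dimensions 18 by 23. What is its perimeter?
Perimeter = 2 * (length + width)
Perimeter = 2 * (18 + 23)
Perimeter = 2 * 41
Perimeter = 82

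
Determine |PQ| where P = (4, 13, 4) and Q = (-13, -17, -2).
d = √[(-17)² + (-30)² + (-6)²] = √1225 = 35.0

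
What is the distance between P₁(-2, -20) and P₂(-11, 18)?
Using the distance formula: d = sqrt((x₂-x₁)² + (y₂-y₁)²)
dx = (-11) - (-2) = -9
dy = 18 - (-20) = 38
d = sqrt((-9)² + 38²) = sqrt(81 + 1444) = sqrt(1525) = 39.05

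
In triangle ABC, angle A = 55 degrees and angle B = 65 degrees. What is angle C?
Sum of angles in a triangle = 180 degrees
Third angle = 180 - 55 - 65
Third angle = 60 degrees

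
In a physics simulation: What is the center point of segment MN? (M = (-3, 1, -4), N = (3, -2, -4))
Midpoint = ((-3+3)/2, (1-2)/2, (-4-4)/2) = (0, -0.5, -4)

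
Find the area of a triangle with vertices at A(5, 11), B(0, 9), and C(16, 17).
Using the coordinate formula: Area = (1/2)|x₁(y₂-y₃) + x₂(y₃-y₁) + x₃(y₁-y₂)|
Area = (1/2)|5(9-17) + 0(17-11) + 16(11-9)|
Area = (1/2)|5*(-8) + 0*6 + 16*2|
Area = (1/2)|(-40) + 0 + 32|
Area = (1/2)*8 = 4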